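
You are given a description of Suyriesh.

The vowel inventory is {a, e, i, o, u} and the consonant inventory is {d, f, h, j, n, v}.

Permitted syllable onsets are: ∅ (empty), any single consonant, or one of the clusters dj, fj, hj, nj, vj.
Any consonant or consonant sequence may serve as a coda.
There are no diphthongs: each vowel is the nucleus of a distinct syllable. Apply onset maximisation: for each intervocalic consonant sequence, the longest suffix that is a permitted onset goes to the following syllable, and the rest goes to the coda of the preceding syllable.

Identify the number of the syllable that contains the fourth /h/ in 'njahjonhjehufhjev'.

Vowels present: a, o, e, u, e; each is a nucleus, giving 5 syllables.
V1 /a/ – V2 /o/: /hj/ — entire cluster is a permitted onset → onset /hj/, coda ∅.
V2 /o/ – V3 /e/: /nhj/ — longest licit onset from the right is /hj/, leaving /n/ as coda.
V3 /e/ – V4 /u/: just /h/ — single C goes to the following onset.
V4 /u/ – V5 /e/: /fhj/ splits as /f/ + /hj/ (/hj/ is the longest suffix that is a licit onset).
Syllabification: nja.hjon.hje.huf.hjev.
The fourth /h/ is in the onset of syllable 5 (/hjev/).

5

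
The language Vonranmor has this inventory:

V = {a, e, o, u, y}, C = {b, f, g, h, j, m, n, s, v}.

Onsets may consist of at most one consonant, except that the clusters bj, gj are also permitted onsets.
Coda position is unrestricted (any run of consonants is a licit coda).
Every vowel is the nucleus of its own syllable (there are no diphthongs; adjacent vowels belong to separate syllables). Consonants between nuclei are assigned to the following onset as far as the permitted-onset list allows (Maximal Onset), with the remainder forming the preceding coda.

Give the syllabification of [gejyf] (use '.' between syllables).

Nuclei (vowels): e, y → 2 syllables.
σ1/σ2 boundary: /j/ → onset of the next syllable (single consonants are always licit onsets).

ge.jyf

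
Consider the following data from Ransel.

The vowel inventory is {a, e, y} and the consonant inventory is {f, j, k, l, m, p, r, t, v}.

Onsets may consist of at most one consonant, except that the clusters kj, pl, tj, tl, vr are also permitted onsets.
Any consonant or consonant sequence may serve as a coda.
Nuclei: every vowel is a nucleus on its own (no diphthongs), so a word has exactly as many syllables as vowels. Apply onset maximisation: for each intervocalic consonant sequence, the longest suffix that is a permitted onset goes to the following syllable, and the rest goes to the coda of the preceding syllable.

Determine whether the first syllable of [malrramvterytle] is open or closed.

The vowels are a, a, e, y, e — 5 nuclei, so 5 syllables.
V1 /a/ – V2 /a/: /lrr/ — longest licit onset from the right is /r/, leaving /lr/ as coda.
V2 /a/ – V3 /e/: /mvt/; trying suffixes from longest down, /t/ is the first permitted one, so coda /mv/ | onset /t/.
V3 /e/ – V4 /y/: /r/ → onset of the next syllable (single consonants are always licit onsets).
V4 /y/ – V5 /e/: cluster /tl/ — /tl/ is itself a permitted onset, so the whole cluster goes right; preceding coda = ∅.
Result: malr.ramv.te.ry.tle.
Syllable 1 is /malr/ with coda /lr/, so it is closed.

closed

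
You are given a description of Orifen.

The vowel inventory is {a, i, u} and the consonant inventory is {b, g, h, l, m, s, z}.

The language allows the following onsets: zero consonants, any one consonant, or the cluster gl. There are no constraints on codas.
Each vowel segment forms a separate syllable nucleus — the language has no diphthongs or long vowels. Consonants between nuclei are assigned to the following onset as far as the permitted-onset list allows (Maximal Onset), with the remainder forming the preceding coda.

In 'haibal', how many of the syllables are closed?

Nuclei (vowels): a, i, a → 3 syllables.
V1 /a/ – V2 /i/: hiatus — the boundary sits between the two vowels.
V2 /i/ – V3 /a/: /b/ → onset of the next syllable (single consonants are always licit onsets).
So the parse is ha.i.bal.
Classifying each syllable: /ha/ (open), /i/ (open), /bal/ (closed).
Closed syllables: 1.

1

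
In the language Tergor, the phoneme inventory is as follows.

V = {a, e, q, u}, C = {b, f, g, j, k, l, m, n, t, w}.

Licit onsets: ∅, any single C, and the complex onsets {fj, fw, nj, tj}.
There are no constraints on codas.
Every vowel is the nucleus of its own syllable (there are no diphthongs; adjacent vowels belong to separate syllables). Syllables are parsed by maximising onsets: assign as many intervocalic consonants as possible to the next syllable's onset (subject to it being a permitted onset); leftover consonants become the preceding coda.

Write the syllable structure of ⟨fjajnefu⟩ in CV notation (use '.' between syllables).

CCVC.CV.CV

Vowels present: a, e, u; each is a nucleus, giving 3 syllables.
σ1/σ2 boundary: cluster /jn/ — the longest permitted-onset suffix is /n/; onset = /n/, preceding coda = /j/.
σ2/σ3 boundary: /f/ → onset of the next syllable (single consonants are always licit onsets).
Syllabification: fjaj.ne.fu.
Mapping each syllable to C/V: /fjaj/ → CCVC, /ne/ → CV, /fu/ → CV.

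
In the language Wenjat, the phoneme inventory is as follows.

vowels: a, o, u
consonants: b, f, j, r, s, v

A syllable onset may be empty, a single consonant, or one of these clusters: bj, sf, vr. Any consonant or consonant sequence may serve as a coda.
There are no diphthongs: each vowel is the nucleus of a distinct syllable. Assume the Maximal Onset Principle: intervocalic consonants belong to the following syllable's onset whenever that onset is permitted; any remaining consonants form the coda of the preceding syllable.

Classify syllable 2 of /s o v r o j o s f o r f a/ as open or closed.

open

The vowels are o, o, o, o, a — 5 nuclei, so 5 syllables.
Between /o/ (V1) and /o/ (V2): /vr/ — entire cluster is a permitted onset → onset /vr/, coda ∅.
Between /o/ (V2) and /o/ (V3): /j/ → onset of the next syllable (single consonants are always licit onsets).
Between /o/ (V3) and /o/ (V4): cluster /sf/ — /sf/ is itself a permitted onset, so the whole cluster goes right; preceding coda = ∅.
Between /o/ (V4) and /a/ (V5): /rf/; trying suffixes from longest down, /f/ is the first permitted one, so coda /r/ | onset /f/.
Putting it together: so.vro.jo.sfor.fa.
Syllable 2 is /vro/; it ends in its nucleus with no coda, so it is open.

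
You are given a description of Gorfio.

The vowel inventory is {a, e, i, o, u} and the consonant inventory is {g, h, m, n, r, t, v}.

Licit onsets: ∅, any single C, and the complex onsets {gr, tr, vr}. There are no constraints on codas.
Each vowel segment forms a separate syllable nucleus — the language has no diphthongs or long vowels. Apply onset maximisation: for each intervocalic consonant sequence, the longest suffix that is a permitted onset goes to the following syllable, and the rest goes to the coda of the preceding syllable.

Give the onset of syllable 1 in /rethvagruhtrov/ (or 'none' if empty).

Vowels present: e, a, u, o; each is a nucleus, giving 4 syllables.
σ1/σ2 boundary: /thv/; trying suffixes from longest down, /v/ is the first permitted one, so coda /th/ | onset /v/.
σ2/σ3 boundary: /gr/ is a licit onset in full, so it all attaches to the next syllable.
σ3/σ4 boundary: /htr/ — longest licit onset from the right is /tr/, leaving /h/ as coda.
So the parse is reth.va.gruh.trov.
Syllable 1 is /reth/: onset /r/, nucleus /e/, coda /th/.

r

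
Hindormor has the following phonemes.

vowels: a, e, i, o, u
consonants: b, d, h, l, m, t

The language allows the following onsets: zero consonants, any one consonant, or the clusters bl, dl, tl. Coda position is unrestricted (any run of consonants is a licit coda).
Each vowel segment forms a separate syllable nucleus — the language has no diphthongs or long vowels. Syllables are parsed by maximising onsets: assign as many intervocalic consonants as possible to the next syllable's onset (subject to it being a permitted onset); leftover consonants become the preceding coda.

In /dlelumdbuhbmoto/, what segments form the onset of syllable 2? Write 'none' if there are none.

l

Nuclei (vowels): e, u, u, o, o → 5 syllables.
/e…u/ gap (V1→V2): just /l/ — single C goes to the following onset.
/u…u/ gap (V2→V3): /mdb/; trying suffixes from longest down, /b/ is the first permitted one, so coda /md/ | onset /b/.
/u…o/ gap (V3→V4): /hbm/ — longest licit onset from the right is /m/, leaving /hb/ as coda.
/o…o/ gap (V4→V5): /t/ is a single consonant, so it becomes the next onset.
Syllabification: dle.lumd.buhb.mo.to.
Syllable 2 is /lumd/: onset /l/, nucleus /u/, coda /md/.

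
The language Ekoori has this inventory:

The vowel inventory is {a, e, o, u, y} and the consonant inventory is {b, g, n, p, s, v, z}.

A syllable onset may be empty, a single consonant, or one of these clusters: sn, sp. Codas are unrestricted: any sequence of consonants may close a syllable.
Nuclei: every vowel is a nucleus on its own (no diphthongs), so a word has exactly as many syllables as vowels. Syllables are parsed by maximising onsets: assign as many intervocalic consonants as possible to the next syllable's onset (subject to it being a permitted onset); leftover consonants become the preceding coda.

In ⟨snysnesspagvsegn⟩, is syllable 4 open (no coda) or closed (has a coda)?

The vowels are y, e, a, e — 4 nuclei, so 4 syllables.
V1 /y/ – V2 /e/: /sn/ is a licit onset in full, so it all attaches to the next syllable.
V2 /e/ – V3 /a/: /ssp/ splits as /s/ + /sp/ (/sp/ is the longest suffix that is a licit onset).
V3 /a/ – V4 /e/: cluster /gvs/ — the longest permitted-onset suffix is /s/; onset = /s/, preceding coda = /gv/.
Result: sny.snes.spagv.segn.
Syllable 4 is /segn/ with coda /gn/, so it is closed.

closed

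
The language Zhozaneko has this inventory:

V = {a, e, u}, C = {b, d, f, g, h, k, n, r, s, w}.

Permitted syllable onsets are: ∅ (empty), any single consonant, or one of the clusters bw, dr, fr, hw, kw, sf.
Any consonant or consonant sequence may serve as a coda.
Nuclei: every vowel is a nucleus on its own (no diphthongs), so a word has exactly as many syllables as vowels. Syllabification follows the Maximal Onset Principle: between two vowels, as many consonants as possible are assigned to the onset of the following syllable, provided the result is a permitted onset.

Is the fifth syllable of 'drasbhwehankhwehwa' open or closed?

Nuclei (vowels): a, e, a, e, a → 5 syllables.
/a…e/ gap (V1→V2): /sbhw/; trying suffixes from longest down, /hw/ is the first permitted one, so coda /sb/ | onset /hw/.
/e…a/ gap (V2→V3): /h/ is a single consonant, so it becomes the next onset.
/a…e/ gap (V3→V4): /nkhw/; trying suffixes from longest down, /hw/ is the first permitted one, so coda /nk/ | onset /hw/.
/e…a/ gap (V4→V5): cluster /hw/ — /hw/ is itself a permitted onset, so the whole cluster goes right; preceding coda = ∅.
So the parse is drasb.hwe.hank.hwe.hwa.
Syllable 5 is /hwa/; it ends in its nucleus with no coda, so it is open.

open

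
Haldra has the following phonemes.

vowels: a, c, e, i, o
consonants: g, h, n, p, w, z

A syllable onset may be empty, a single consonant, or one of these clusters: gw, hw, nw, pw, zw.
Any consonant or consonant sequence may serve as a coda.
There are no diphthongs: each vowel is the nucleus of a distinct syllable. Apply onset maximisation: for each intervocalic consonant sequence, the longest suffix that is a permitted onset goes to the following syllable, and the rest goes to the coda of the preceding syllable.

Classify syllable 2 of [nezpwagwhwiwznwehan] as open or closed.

closed

Vowels present: e, a, i, e, a; each is a nucleus, giving 5 syllables.
Between /e/ (V1) and /a/ (V2): /zpw/; trying suffixes from longest down, /pw/ is the first permitted one, so coda /z/ | onset /pw/.
Between /a/ (V2) and /i/ (V3): /gwhw/ splits as /gw/ + /hw/ (/hw/ is the longest suffix that is a licit onset).
Between /i/ (V3) and /e/ (V4): /wznw/ splits as /wz/ + /nw/ (/nw/ is the longest suffix that is a licit onset).
Between /e/ (V4) and /a/ (V5): just /h/ — single C goes to the following onset.
Result: nez.pwagw.hwiwz.nwe.han.
Syllable 2 is /pwagw/ with coda /gw/, so it is closed.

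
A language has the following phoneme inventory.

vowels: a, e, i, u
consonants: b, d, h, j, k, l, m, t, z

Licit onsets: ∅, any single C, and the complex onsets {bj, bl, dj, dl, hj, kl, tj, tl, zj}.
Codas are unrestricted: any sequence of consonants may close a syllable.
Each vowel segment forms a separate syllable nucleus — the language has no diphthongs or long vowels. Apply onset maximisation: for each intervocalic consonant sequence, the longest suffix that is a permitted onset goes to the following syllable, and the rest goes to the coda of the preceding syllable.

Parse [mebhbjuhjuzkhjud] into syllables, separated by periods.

Vowels present: e, u, u, u; each is a nucleus, giving 4 syllables.
V1 /e/ – V2 /u/: /bhbj/; trying suffixes from longest down, /bj/ is the first permitted one, so coda /bh/ | onset /bj/.
V2 /u/ – V3 /u/: /hj/ is a licit onset in full, so it all attaches to the next syllable.
V3 /u/ – V4 /u/: cluster /zkhj/ — the longest permitted-onset suffix is /hj/; onset = /hj/, preceding coda = /zk/.

mebh.bju.hjuzk.hjud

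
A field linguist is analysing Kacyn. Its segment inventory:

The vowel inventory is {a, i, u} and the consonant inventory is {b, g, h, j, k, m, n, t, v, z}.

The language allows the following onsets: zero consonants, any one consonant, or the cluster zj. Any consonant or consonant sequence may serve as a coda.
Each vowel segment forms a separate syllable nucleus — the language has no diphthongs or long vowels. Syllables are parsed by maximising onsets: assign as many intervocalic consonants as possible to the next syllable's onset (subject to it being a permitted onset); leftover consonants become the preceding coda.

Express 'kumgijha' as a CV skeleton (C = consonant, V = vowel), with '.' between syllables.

The vowels are u, i, a — 3 nuclei, so 3 syllables.
σ1/σ2 boundary: /mg/ — longest licit onset from the right is /g/, leaving /m/ as coda.
σ2/σ3 boundary: /jh/ splits as /j/ + /h/ (/h/ is the longest suffix that is a licit onset).
Syllabification: kum.gij.ha.
Mapping each syllable to C/V: /kum/ → CVC, /gij/ → CVC, /ha/ → CV.

CVC.CVC.CV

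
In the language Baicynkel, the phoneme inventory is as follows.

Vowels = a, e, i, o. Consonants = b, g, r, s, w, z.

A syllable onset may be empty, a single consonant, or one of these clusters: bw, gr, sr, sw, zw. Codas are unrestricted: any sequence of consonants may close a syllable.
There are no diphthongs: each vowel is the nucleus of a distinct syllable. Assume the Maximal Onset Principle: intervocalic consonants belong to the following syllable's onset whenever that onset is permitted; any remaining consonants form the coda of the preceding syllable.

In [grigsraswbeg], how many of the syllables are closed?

3

Vowels present: i, a, e; each is a nucleus, giving 3 syllables.
Between /i/ (V1) and /a/ (V2): /gsr/ — longest licit onset from the right is /sr/, leaving /g/ as coda.
Between /a/ (V2) and /e/ (V3): cluster /swb/ — the longest permitted-onset suffix is /b/; onset = /b/, preceding coda = /sw/.
Result: grig.srasw.beg.
Classifying each syllable: /grig/ (closed), /srasw/ (closed), /beg/ (closed).
Closed syllables: 3.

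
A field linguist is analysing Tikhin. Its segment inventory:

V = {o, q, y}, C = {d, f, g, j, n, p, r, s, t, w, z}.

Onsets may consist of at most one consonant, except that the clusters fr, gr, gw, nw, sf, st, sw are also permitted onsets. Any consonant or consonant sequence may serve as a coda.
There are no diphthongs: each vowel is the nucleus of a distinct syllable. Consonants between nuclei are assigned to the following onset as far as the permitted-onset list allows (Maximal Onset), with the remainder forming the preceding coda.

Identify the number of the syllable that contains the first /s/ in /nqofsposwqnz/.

Vowels present: q, o, o, q; each is a nucleus, giving 4 syllables.
Between /q/ (V1) and /o/ (V2): no consonants, so the boundary falls immediately after /q/.
Between /o/ (V2) and /o/ (V3): /fsp/ splits as /fs/ + /p/ (/p/ is the longest suffix that is a licit onset).
Between /o/ (V3) and /q/ (V4): /sw/ — entire cluster is a permitted onset → onset /sw/, coda ∅.
Syllabification: nq.ofs.po.swqnz.
The first /s/ is in the coda of syllable 2 (/ofs/).

2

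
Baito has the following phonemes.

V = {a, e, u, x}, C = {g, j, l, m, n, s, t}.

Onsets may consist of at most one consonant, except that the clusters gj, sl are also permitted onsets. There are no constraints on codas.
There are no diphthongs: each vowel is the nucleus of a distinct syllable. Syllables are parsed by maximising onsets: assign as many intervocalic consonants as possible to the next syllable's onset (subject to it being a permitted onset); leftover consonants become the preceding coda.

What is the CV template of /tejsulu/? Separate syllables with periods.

CVC.CV.CV

Nuclei (vowels): e, u, u → 3 syllables.
Between /e/ (V1) and /u/ (V2): cluster /js/ — the longest permitted-onset suffix is /s/; onset = /s/, preceding coda = /j/.
Between /u/ (V2) and /u/ (V3): just /l/ — single C goes to the following onset.
So the parse is tej.su.lu.
Mapping each syllable to C/V: /tej/ → CVC, /su/ → CV, /lu/ → CV.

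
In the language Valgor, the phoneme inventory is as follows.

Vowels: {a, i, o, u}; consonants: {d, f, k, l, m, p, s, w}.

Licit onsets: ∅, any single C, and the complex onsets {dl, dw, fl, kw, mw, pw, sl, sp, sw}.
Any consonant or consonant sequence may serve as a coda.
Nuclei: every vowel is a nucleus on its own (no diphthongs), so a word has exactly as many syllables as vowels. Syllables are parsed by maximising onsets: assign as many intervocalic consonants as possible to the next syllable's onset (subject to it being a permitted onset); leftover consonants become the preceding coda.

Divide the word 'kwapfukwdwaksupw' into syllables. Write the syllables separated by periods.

kwap.fukw.dwak.supw

The vowels are a, u, a, u — 4 nuclei, so 4 syllables.
Between /a/ (V1) and /u/ (V2): /pf/ — longest licit onset from the right is /f/, leaving /p/ as coda.
Between /u/ (V2) and /a/ (V3): /kwdw/ splits as /kw/ + /dw/ (/dw/ is the longest suffix that is a licit onset).
Between /a/ (V3) and /u/ (V4): /ks/; trying suffixes from longest down, /s/ is the first permitted one, so coda /k/ | onset /s/.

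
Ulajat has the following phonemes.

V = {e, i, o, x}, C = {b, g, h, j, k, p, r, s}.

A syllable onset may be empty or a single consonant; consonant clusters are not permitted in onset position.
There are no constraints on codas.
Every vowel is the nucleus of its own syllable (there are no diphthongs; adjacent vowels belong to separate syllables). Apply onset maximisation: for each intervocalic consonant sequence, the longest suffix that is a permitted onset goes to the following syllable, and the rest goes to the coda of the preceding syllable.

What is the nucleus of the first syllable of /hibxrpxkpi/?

Nuclei (vowels): i, x, x, i → 4 syllables.
The first nucleus (vowel 1 from the left) is /i/.

i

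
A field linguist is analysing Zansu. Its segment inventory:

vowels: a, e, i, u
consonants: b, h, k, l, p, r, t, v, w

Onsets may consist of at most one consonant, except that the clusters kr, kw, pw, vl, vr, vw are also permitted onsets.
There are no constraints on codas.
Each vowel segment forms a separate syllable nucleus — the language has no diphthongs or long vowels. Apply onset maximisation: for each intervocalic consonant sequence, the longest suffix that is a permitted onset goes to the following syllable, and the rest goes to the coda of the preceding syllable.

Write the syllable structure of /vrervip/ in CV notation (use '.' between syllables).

CCVC.CVC

Nuclei (vowels): e, i → 2 syllables.
V1 /e/ – V2 /i/: /rv/ splits as /r/ + /v/ (/v/ is the longest suffix that is a licit onset).
So the parse is vrer.vip.
Mapping each syllable to C/V: /vrer/ → CCVC, /vip/ → CVC.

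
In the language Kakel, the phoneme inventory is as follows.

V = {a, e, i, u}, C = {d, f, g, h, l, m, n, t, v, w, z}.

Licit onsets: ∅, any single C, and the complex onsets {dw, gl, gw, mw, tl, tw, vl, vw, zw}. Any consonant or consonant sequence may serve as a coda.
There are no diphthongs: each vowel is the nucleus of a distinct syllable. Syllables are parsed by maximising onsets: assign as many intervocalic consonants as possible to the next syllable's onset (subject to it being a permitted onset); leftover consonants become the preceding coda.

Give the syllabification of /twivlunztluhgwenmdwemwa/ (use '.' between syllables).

Vowels present: i, u, u, e, e, a; each is a nucleus, giving 6 syllables.
V1 /i/ – V2 /u/: /vl/ — entire cluster is a permitted onset → onset /vl/, coda ∅.
V2 /u/ – V3 /u/: /nztl/; trying suffixes from longest down, /tl/ is the first permitted one, so coda /nz/ | onset /tl/.
V3 /u/ – V4 /e/: /hgw/ splits as /h/ + /gw/ (/gw/ is the longest suffix that is a licit onset).
V4 /e/ – V5 /e/: cluster /nmdw/ — the longest permitted-onset suffix is /dw/; onset = /dw/, preceding coda = /nm/.
V5 /e/ – V6 /a/: /mw/ — entire cluster is a permitted onset → onset /mw/, coda ∅.

twi.vlunz.tluh.gwenm.dwe.mwa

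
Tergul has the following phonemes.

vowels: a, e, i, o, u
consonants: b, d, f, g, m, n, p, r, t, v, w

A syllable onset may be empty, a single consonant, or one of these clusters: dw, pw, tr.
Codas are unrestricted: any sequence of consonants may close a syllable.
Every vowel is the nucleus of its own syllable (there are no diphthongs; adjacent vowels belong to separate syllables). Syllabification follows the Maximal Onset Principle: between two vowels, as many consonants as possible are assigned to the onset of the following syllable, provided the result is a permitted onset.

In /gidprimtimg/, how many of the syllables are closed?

Nuclei (vowels): i, i, i → 3 syllables.
V1 /i/ – V2 /i/: /dpr/ — longest licit onset from the right is /r/, leaving /dp/ as coda.
V2 /i/ – V3 /i/: /mt/; trying suffixes from longest down, /t/ is the first permitted one, so coda /m/ | onset /t/.
Putting it together: gidp.rim.timg.
Classifying each syllable: /gidp/ (closed), /rim/ (closed), /timg/ (closed).
Closed syllables: 3.

3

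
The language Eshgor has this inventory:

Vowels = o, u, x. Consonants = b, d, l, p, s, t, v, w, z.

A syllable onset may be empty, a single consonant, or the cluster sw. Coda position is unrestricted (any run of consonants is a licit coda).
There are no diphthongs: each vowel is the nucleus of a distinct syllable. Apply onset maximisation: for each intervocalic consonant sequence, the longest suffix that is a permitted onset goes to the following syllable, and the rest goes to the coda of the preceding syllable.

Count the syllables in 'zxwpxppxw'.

3

Vowels present: x, x, x; each is a nucleus, giving 3 syllables.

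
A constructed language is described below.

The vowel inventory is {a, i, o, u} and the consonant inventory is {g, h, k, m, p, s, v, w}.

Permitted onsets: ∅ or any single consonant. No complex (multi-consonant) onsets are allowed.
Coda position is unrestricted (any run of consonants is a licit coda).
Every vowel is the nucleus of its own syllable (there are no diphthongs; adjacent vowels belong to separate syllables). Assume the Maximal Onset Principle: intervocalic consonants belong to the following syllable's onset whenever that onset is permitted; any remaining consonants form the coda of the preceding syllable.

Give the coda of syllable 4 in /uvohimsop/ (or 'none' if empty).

p

Vowels present: u, o, i, o; each is a nucleus, giving 4 syllables.
Between /u/ (V1) and /o/ (V2): just /v/ — single C goes to the following onset.
Between /o/ (V2) and /i/ (V3): /h/ → onset of the next syllable (single consonants are always licit onsets).
Between /i/ (V3) and /o/ (V4): /ms/ splits as /m/ + /s/ (/s/ is the longest suffix that is a licit onset).
Syllabification: u.vo.him.sop.
Syllable 4 is /sop/: onset /s/, nucleus /o/, coda /p/.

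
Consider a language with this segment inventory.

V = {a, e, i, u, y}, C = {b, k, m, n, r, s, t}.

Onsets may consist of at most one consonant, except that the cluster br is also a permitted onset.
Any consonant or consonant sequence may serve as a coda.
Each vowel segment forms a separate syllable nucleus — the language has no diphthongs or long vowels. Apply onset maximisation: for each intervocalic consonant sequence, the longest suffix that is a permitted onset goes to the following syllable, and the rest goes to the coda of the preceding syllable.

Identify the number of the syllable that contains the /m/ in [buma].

Nuclei (vowels): u, a → 2 syllables.
V1 /u/ – V2 /a/: just /m/ — single C goes to the following onset.
Result: bu.ma.
The /m/ is in the onset of syllable 2 (/ma/).

2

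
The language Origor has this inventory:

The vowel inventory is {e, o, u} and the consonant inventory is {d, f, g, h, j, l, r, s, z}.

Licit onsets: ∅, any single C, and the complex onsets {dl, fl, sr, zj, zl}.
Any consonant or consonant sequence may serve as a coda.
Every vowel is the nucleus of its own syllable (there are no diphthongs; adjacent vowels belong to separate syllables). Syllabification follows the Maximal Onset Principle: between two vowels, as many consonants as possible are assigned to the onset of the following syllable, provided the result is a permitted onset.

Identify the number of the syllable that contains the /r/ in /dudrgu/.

Nuclei (vowels): u, u → 2 syllables.
σ1/σ2 boundary: /drg/; trying suffixes from longest down, /g/ is the first permitted one, so coda /dr/ | onset /g/.
So the parse is dudr.gu.
The /r/ is in the coda of syllable 1 (/dudr/).

1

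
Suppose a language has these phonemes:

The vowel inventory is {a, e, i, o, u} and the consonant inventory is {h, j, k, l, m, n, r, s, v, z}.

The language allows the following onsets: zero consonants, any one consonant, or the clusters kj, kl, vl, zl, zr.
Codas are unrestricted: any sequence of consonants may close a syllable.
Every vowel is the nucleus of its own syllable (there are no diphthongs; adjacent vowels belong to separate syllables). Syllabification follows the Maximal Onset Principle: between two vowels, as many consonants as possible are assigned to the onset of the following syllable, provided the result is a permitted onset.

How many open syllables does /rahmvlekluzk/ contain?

1

Nuclei (vowels): a, e, u → 3 syllables.
V1 /a/ – V2 /e/: /hmvl/ splits as /hm/ + /vl/ (/vl/ is the longest suffix that is a licit onset).
V2 /e/ – V3 /u/: /kl/ — entire cluster is a permitted onset → onset /kl/, coda ∅.
So the parse is rahm.vle.kluzk.
Classifying each syllable: /rahm/ (closed), /vle/ (open), /kluzk/ (closed).
Open syllables: 1.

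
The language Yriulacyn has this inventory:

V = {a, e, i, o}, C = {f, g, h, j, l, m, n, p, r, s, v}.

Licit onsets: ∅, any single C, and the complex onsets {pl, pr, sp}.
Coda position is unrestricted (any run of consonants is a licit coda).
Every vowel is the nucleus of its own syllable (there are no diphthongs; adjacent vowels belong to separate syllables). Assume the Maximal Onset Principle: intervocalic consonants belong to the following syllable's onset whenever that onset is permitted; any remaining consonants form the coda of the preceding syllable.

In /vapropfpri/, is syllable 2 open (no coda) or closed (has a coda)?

Nuclei (vowels): a, o, i → 3 syllables.
/a…o/ gap (V1→V2): /pr/ — entire cluster is a permitted onset → onset /pr/, coda ∅.
/o…i/ gap (V2→V3): /pfpr/ — longest licit onset from the right is /pr/, leaving /pf/ as coda.
Putting it together: va.propf.pri.
Syllable 2 is /propf/ with coda /pf/, so it is closed.

closed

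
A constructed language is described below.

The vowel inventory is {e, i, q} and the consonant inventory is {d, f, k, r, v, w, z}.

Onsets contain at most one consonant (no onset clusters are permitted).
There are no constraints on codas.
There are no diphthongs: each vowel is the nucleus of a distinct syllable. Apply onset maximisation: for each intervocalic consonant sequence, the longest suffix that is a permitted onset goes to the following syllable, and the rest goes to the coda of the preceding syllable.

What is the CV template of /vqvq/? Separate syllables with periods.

Nuclei (vowels): q, q → 2 syllables.
Between /q/ (V1) and /q/ (V2): /v/ → onset of the next syllable (single consonants are always licit onsets).
Syllabification: vq.vq.
Mapping each syllable to C/V: /vq/ → CV, /vq/ → CV.

CV.CV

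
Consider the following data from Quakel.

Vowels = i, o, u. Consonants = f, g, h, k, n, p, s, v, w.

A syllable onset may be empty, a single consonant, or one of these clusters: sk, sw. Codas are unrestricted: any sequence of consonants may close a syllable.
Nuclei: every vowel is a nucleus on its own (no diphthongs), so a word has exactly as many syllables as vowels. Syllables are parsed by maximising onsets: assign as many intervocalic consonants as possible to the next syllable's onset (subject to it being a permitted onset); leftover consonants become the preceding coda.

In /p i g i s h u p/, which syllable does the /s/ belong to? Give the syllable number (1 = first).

2

Vowels present: i, i, u; each is a nucleus, giving 3 syllables.
σ1/σ2 boundary: /g/ is a single consonant, so it becomes the next onset.
σ2/σ3 boundary: /sh/ splits as /s/ + /h/ (/h/ is the longest suffix that is a licit onset).
Syllabification: pi.gis.hup.
The /s/ is in the coda of syllable 2 (/gis/).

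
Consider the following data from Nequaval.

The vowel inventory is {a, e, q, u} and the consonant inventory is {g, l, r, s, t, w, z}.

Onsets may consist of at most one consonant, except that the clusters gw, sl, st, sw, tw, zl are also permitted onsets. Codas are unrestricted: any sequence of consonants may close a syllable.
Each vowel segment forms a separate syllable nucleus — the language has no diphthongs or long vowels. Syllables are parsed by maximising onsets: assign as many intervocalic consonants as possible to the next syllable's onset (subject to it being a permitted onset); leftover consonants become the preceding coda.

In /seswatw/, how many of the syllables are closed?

Nuclei (vowels): e, a → 2 syllables.
σ1/σ2 boundary: /sw/ is a licit onset in full, so it all attaches to the next syllable.
Syllabification: se.swatw.
Classifying each syllable: /se/ (open), /swatw/ (closed).
Closed syllables: 1.

1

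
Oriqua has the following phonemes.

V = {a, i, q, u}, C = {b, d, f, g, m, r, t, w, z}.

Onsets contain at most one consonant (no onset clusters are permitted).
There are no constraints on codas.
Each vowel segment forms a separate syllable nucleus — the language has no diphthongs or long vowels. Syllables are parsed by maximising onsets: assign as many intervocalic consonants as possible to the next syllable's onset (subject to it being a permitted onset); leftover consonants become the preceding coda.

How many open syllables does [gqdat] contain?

1

Nuclei (vowels): q, a → 2 syllables.
Between /q/ (V1) and /a/ (V2): /d/ → onset of the next syllable (single consonants are always licit onsets).
Syllabification: gq.dat.
Classifying each syllable: /gq/ (open), /dat/ (closed).
Open syllables: 1.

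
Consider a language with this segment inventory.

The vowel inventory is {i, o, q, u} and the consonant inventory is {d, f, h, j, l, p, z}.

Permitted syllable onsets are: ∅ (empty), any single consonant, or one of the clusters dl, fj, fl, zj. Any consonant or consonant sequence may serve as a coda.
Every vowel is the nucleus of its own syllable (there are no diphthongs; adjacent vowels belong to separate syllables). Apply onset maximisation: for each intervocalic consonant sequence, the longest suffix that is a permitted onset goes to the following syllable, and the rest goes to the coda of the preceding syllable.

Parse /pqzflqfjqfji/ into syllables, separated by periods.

pqz.flq.fjq.fji

Vowels present: q, q, q, i; each is a nucleus, giving 4 syllables.
V1 /q/ – V2 /q/: /zfl/ splits as /z/ + /fl/ (/fl/ is the longest suffix that is a licit onset).
V2 /q/ – V3 /q/: cluster /fj/ — /fj/ is itself a permitted onset, so the whole cluster goes right; preceding coda = ∅.
V3 /q/ – V4 /i/: /fj/ — entire cluster is a permitted onset → onset /fj/, coda ∅.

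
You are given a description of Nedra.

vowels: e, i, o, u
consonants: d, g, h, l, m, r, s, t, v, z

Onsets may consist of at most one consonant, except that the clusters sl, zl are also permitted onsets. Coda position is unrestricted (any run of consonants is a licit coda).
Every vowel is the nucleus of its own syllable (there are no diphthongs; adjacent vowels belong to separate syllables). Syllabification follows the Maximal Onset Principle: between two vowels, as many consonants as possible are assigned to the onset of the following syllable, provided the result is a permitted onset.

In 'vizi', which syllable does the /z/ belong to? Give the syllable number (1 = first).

2

The vowels are i, i — 2 nuclei, so 2 syllables.
Between /i/ (V1) and /i/ (V2): just /z/ — single C goes to the following onset.
So the parse is vi.zi.
The /z/ is in the onset of syllable 2 (/zi/).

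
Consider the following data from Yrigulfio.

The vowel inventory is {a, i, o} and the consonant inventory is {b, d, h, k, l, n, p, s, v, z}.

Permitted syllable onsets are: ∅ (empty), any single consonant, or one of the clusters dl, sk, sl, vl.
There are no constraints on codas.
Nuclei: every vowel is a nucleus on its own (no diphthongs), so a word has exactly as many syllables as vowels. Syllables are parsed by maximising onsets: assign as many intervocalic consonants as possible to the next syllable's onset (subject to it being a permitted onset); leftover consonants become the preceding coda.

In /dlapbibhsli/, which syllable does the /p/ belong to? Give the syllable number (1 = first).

The vowels are a, i, i — 3 nuclei, so 3 syllables.
σ1/σ2 boundary: cluster /pb/ — the longest permitted-onset suffix is /b/; onset = /b/, preceding coda = /p/.
σ2/σ3 boundary: /bhsl/ — longest licit onset from the right is /sl/, leaving /bh/ as coda.
Syllabification: dlap.bibh.sli.
The /p/ is in the coda of syllable 1 (/dlap/).

1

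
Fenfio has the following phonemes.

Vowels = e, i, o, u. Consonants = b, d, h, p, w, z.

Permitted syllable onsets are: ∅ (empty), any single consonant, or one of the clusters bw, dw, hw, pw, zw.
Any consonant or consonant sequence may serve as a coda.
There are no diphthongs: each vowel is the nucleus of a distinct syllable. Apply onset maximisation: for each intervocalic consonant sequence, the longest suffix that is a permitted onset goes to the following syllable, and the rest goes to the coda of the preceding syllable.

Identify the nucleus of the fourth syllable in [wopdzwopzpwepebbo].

e

The vowels are o, o, e, e, o — 5 nuclei, so 5 syllables.
The fourth nucleus (vowel 4 from the left) is /e/.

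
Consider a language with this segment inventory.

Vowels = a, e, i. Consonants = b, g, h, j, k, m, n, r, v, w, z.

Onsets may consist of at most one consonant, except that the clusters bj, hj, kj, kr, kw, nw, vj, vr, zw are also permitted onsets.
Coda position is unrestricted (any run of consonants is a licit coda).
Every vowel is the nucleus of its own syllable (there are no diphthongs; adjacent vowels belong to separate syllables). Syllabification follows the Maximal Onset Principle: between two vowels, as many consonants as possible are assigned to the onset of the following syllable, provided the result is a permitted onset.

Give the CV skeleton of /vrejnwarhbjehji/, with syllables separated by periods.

CCVC.CCVCC.CCV.CCV

Nuclei (vowels): e, a, e, i → 4 syllables.
V1 /e/ – V2 /a/: /jnw/ splits as /j/ + /nw/ (/nw/ is the longest suffix that is a licit onset).
V2 /a/ – V3 /e/: /rhbj/ — longest licit onset from the right is /bj/, leaving /rh/ as coda.
V3 /e/ – V4 /i/: cluster /hj/ — /hj/ is itself a permitted onset, so the whole cluster goes right; preceding coda = ∅.
Syllabification: vrej.nwarh.bje.hji.
Mapping each syllable to C/V: /vrej/ → CCVC, /nwarh/ → CCVCC, /bje/ → CCV, /hji/ → CCV.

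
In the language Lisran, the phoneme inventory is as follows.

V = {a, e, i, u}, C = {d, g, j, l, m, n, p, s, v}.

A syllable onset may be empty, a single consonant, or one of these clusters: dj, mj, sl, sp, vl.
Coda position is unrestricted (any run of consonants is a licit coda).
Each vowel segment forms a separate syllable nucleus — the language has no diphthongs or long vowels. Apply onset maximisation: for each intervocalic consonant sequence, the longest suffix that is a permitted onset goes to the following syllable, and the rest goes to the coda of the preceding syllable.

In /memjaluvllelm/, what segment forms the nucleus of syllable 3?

u

Vowels present: e, a, u, e; each is a nucleus, giving 4 syllables.
The third nucleus (vowel 3 from the left) is /u/.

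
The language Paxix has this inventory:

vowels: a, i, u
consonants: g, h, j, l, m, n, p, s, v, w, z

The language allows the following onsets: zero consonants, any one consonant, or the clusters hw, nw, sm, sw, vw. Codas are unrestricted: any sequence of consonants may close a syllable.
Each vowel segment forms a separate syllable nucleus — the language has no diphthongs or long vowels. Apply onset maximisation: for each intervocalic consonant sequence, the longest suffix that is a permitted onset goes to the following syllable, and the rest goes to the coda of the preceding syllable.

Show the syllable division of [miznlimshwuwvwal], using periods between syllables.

Vowels present: i, i, u, a; each is a nucleus, giving 4 syllables.
σ1/σ2 boundary: /znl/ splits as /zn/ + /l/ (/l/ is the longest suffix that is a licit onset).
σ2/σ3 boundary: /mshw/ — longest licit onset from the right is /hw/, leaving /ms/ as coda.
σ3/σ4 boundary: /wvw/ — longest licit onset from the right is /vw/, leaving /w/ as coda.

mizn.lims.hwuw.vwal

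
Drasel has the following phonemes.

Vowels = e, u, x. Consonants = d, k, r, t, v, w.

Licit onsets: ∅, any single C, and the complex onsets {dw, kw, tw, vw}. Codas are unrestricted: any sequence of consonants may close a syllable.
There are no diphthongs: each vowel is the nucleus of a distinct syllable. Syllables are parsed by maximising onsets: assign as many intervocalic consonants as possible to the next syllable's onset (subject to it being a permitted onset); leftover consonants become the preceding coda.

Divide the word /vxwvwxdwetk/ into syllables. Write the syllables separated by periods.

vxw.vwx.dwetk

Nuclei (vowels): x, x, e → 3 syllables.
σ1/σ2 boundary: /wvw/; trying suffixes from longest down, /vw/ is the first permitted one, so coda /w/ | onset /vw/.
σ2/σ3 boundary: /dw/ — entire cluster is a permitted onset → onset /dw/, coda ∅.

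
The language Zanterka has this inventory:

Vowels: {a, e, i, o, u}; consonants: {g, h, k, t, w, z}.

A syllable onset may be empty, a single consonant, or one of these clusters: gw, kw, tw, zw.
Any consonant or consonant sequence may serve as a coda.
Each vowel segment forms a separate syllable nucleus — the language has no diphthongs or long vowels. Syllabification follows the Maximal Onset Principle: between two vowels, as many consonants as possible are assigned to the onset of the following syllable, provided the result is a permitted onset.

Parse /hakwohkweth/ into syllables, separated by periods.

The vowels are a, o, e — 3 nuclei, so 3 syllables.
σ1/σ2 boundary: /kw/ is a licit onset in full, so it all attaches to the next syllable.
σ2/σ3 boundary: /hkw/; trying suffixes from longest down, /kw/ is the first permitted one, so coda /h/ | onset /kw/.

ha.kwoh.kweth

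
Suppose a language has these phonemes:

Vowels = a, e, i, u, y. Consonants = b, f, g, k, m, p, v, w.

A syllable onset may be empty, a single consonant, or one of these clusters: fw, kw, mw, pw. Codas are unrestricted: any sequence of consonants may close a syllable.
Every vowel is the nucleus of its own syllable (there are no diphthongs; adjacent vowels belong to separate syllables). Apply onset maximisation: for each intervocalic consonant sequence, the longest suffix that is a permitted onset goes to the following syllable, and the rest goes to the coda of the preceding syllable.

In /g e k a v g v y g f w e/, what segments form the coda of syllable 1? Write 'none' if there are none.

Nuclei (vowels): e, a, y, e → 4 syllables.
V1 /e/ – V2 /a/: just /k/ — single C goes to the following onset.
V2 /a/ – V3 /y/: cluster /vgv/ — the longest permitted-onset suffix is /v/; onset = /v/, preceding coda = /vg/.
V3 /y/ – V4 /e/: /gfw/; trying suffixes from longest down, /fw/ is the first permitted one, so coda /g/ | onset /fw/.
Putting it together: ge.kavg.vyg.fwe.
Syllable 1 is /ge/: onset /g/, nucleus /e/, coda ∅.

none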